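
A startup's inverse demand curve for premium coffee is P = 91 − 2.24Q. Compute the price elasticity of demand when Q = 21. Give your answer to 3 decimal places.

At Q = 21, P = 91 − 2.24(21) = 43.96.
dP/dQ = −2.24, so dQ/dP = 1/(−2.24) = -0.446.
ε = (dQ/dP)(P/Q) = (-0.446)(43.96/21).

-0.935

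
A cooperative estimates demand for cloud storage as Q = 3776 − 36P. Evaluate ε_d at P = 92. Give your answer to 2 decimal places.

-7.14

At P = 92, Q = 464.
dQ/dP = −36.
ε = (dQ/dP)(P/Q) = (-36)(92/464).
|ε| > 1, so demand is elastic at this price.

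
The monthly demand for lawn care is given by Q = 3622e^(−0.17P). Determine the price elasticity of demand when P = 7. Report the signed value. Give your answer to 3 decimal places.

-1.190

At P = 7, Q = 1101.889.
dQ/dP = −0.17·3622e^(−0.17P) = −0.17Q = -187.321.
ε = (dQ/dP)(P/Q) = (-187.321)(7/1101.889).
|ε| > 1, so demand is elastic at this price.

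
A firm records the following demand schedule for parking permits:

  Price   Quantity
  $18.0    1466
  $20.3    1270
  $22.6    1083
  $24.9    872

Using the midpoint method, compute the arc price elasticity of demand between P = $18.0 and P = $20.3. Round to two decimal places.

-1.19

At P = 18.0, Q = 1466; at P = 20.3, Q = 1270.
ΔQ = -196, ΔP = 2.3. Midpoints: P̄ = 19.15, Q̄ = 1368.0.
ε = (ΔQ/ΔP)(P̄/Q̄) = (-196/2.3)(19.15/1368.0).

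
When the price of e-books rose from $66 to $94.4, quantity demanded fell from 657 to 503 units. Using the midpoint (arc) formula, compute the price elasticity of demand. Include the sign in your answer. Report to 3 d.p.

ΔQ = 503 − 657 = -154; ΔP = 94.4 − 66 = 28.4.
Midpoints: P̄ = 80.20, Q̄ = 580.0.
ε = (ΔQ/ΔP)(P̄/Q̄) = (-154/28.4)(80.20/580.0).

-0.750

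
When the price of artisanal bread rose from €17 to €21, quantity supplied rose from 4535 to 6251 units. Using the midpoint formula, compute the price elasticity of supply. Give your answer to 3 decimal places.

1.511

ΔQ = 6251 − 4535 = 1716; ΔP = 21 − 17 = 4.
Midpoints: P̄ = 19.00, Q̄ = 5393.0.
ε_s = (ΔQ/ΔP)(P̄/Q̄) = (1716/4)(19.00/5393.0).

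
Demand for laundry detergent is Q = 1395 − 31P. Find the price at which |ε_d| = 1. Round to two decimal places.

22.50

For linear demand Q = a − bP, ε = −bP/(a − bP). |ε| = 1 when bP = a − bP, i.e. P = a/(2b).
P = 1395/(2·31) = 1395/62 = 22.5000.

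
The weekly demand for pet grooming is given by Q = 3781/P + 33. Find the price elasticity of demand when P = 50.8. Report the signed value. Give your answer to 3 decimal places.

At P = 50.8, Q = 107.429.
dQ/dP = −3781/P² = -1.465.
ε = (dQ/dP)(P/Q) = (-1.465)(50.8/107.429).

-0.693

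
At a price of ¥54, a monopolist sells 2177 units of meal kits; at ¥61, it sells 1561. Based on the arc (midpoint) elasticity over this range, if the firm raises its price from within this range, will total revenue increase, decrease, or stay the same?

decrease

Arc ε = (-616/7)(57.50/1869.0) ≈ -2.707.
|ε| = 2.71 > 1, so demand is elastic. A price rise therefore reduces total revenue.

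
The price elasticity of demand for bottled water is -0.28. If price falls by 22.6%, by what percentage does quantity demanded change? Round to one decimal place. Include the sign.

6.3%

%ΔQ ≈ ε × %ΔP = (-0.28)(-22.6%) = 6.33%.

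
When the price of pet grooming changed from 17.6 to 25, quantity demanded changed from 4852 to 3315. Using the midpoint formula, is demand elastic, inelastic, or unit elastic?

elastic

Arc ε ≈ -1.083.
|ε| = 1.08 > 1.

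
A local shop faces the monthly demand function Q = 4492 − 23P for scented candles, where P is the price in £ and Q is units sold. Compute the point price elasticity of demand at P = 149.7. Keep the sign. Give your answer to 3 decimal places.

At P = 149.7, Q = 1048.900.
dQ/dP = −23.
ε = (dQ/dP)(P/Q) = (-23)(149.7/1048.900).
|ε| > 1, so demand is elastic at this price.

-3.283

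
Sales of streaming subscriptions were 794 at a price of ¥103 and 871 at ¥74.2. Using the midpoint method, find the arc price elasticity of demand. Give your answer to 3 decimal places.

ΔQ = 871 − 794 = 77; ΔP = 74.2 − 103 = -28.8.
Midpoints: P̄ = 88.60, Q̄ = 832.5.
ε = (ΔQ/ΔP)(P̄/Q̄) = (77/-28.8)(88.60/832.5).

-0.285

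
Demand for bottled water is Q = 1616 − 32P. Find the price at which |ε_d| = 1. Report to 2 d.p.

25.25

For linear demand Q = a − bP, ε = −bP/(a − bP). |ε| = 1 when bP = a − bP, i.e. P = a/(2b).
P = 1616/(2·32) = 1616/64 = 25.2500.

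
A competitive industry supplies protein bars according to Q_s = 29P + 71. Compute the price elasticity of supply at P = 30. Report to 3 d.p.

At P = 30, Q_s = 941.
dQ_s/dP = 29.
ε_s = (dQ_s/dP)(P/Q_s) = (29)(30/941).

0.925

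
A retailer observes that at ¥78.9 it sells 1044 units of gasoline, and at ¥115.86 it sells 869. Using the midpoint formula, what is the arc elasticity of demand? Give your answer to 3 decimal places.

ΔQ = 869 − 1044 = -175; ΔP = 115.86 − 78.9 = 36.96.
Midpoints: P̄ = 97.38, Q̄ = 956.5.
ε = (ΔQ/ΔP)(P̄/Q̄) = (-175/36.96)(97.38/956.5).

-0.482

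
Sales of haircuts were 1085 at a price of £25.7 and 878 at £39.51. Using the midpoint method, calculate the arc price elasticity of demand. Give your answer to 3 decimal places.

ΔQ = 878 − 1085 = -207; ΔP = 39.51 − 25.7 = 13.81.
Midpoints: P̄ = 32.60, Q̄ = 981.5.
ε = (ΔQ/ΔP)(P̄/Q̄) = (-207/13.81)(32.60/981.5).

-0.498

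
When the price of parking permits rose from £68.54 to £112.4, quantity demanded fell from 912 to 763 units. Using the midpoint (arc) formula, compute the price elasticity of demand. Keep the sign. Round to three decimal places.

-0.367

ΔQ = 763 − 912 = -149; ΔP = 112.4 − 68.54 = 43.86.
Midpoints: P̄ = 90.47, Q̄ = 837.5.
ε = (ΔQ/ΔP)(P̄/Q̄) = (-149/43.86)(90.47/837.5).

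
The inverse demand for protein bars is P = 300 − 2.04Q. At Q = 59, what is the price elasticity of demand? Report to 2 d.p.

-1.49

At Q = 59, P = 300 − 2.04(59) = 179.64.
dP/dQ = −2.04, so dQ/dP = 1/(−2.04) = -0.490.
ε = (dQ/dP)(P/Q) = (-0.490)(179.64/59).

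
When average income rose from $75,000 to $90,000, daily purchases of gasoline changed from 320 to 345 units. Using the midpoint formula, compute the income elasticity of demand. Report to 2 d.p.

0.41

ΔQ = 25, ΔI = 15000. Midpoints: Ī = 82,500, Q̄ = 332.5.
ε_I = (ΔQ/ΔI)(Ī/Q̄) = (25/15000)(82500/332.5).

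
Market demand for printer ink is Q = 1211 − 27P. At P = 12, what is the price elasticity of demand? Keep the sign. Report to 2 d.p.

-0.37

At P = 12, Q = 887.
dQ/dP = −27.
ε = (dQ/dP)(P/Q) = (-27)(12/887).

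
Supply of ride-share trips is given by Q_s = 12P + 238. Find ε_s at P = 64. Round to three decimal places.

0.763

At P = 64, Q_s = 1006.
dQ_s/dP = 12.
ε_s = (dQ_s/dP)(P/Q_s) = (12)(64/1006).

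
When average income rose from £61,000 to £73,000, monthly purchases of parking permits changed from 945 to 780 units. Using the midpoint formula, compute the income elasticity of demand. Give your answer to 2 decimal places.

-1.07

ΔQ = -165, ΔI = 12000. Midpoints: Ī = 67,000, Q̄ = 862.5.
ε_I = (ΔQ/ΔI)(Ī/Q̄) = (-165/12000)(67000/862.5).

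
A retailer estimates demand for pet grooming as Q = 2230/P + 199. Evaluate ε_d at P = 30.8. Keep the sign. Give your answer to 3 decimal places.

-0.267

At P = 30.8, Q = 271.403.
dQ/dP = −2230/P² = -2.351.
ε = (dQ/dP)(P/Q) = (-2.351)(30.8/271.403).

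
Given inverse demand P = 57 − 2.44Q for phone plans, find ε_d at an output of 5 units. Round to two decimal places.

At Q = 5, P = 57 − 2.44(5) = 44.80.
dP/dQ = −2.44, so dQ/dP = 1/(−2.44) = -0.410.
ε = (dQ/dP)(P/Q) = (-0.410)(44.80/5).

-3.67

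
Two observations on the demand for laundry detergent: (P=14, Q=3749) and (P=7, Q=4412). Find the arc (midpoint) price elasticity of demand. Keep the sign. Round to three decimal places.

-0.244

ΔQ = 4412 − 3749 = 663; ΔP = 7 − 14 = -7.
Midpoints: P̄ = 10.50, Q̄ = 4080.5.
ε = (ΔQ/ΔP)(P̄/Q̄) = (663/-7)(10.50/4080.5).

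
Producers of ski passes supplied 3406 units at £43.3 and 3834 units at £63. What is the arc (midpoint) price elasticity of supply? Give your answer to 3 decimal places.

ΔQ = 3834 − 3406 = 428; ΔP = 63 − 43.3 = 19.7.
Midpoints: P̄ = 53.15, Q̄ = 3620.0.
ε_s = (ΔQ/ΔP)(P̄/Q̄) = (428/19.7)(53.15/3620.0).

0.319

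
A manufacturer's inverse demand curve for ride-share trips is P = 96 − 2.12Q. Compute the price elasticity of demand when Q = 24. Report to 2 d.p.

-0.89

At Q = 24, P = 96 − 2.12(24) = 45.12.
dP/dQ = −2.12, so dQ/dP = 1/(−2.12) = -0.472.
ε = (dQ/dP)(P/Q) = (-0.472)(45.12/24).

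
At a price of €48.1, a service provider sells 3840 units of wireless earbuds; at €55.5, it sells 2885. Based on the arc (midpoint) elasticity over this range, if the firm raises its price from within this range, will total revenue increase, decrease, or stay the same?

Arc ε = (-955/7.4)(51.80/3362.5) ≈ -1.988.
|ε| = 1.99 > 1, so demand is elastic. A price rise therefore reduces total revenue.

decrease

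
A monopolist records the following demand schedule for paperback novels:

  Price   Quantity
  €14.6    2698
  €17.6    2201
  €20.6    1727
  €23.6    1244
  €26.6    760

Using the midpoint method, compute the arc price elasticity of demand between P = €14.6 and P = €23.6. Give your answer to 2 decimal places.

At P = 14.6, Q = 2698; at P = 23.6, Q = 1244.
ΔQ = -1454, ΔP = 9.0. Midpoints: P̄ = 19.10, Q̄ = 1971.0.
ε = (ΔQ/ΔP)(P̄/Q̄) = (-1454/9.0)(19.10/1971.0).

-1.57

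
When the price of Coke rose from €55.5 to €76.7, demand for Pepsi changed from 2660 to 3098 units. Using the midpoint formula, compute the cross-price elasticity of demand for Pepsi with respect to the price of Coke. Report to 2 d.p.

ΔQ_x = 3098 − 2660 = 438; ΔP_y = 76.7 − 55.5 = 21.2.
Midpoints: P̄_y = 66.10, Q̄_x = 2879.0.
ε_xy = (ΔQ_x/ΔP_y)(P̄_y/Q̄_x) = (438/21.2)(66.10/2879.0).
ε_xy > 0, so the goods are substitutes.

0.47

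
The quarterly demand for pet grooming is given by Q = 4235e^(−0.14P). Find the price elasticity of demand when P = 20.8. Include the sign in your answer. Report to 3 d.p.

-2.912

At P = 20.8, Q = 230.244.
dQ/dP = −0.14·4235e^(−0.14P) = −0.14Q = -32.234.
ε = (dQ/dP)(P/Q) = (-32.234)(20.8/230.244).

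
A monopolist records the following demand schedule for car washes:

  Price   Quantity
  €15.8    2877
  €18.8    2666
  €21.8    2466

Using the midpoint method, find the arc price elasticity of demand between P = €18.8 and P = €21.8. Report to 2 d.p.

-0.53

At P = 18.8, Q = 2666; at P = 21.8, Q = 2466.
ΔQ = -200, ΔP = 3.0. Midpoints: P̄ = 20.30, Q̄ = 2566.0.
ε = (ΔQ/ΔP)(P̄/Q̄) = (-200/3.0)(20.30/2566.0).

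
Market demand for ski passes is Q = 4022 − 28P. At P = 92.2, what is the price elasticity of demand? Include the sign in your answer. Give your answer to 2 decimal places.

At P = 92.2, Q = 1440.400.
dQ/dP = −28.
ε = (dQ/dP)(P/Q) = (-28)(92.2/1440.400).
|ε| > 1, so demand is elastic at this price.

-1.79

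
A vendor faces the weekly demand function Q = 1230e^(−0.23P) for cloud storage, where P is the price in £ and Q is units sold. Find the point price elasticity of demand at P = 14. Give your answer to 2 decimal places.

At P = 14, Q = 49.145.
dQ/dP = −0.23·1230e^(−0.23P) = −0.23Q = -11.303.
ε = (dQ/dP)(P/Q) = (-11.303)(14/49.145).

-3.22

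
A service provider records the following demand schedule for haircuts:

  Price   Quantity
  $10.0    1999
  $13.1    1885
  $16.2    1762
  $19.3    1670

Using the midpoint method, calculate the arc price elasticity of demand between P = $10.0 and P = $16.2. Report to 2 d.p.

-0.27

At P = 10.0, Q = 1999; at P = 16.2, Q = 1762.
ΔQ = -237, ΔP = 6.2. Midpoints: P̄ = 13.10, Q̄ = 1880.5.
ε = (ΔQ/ΔP)(P̄/Q̄) = (-237/6.2)(13.10/1880.5).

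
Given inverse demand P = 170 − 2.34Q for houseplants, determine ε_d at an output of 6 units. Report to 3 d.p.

At Q = 6, P = 170 − 2.34(6) = 155.96.
dP/dQ = −2.34, so dQ/dP = 1/(−2.34) = -0.427.
ε = (dQ/dP)(P/Q) = (-0.427)(155.96/6).

-11.108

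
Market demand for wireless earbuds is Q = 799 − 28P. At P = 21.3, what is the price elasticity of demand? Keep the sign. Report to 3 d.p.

-2.944

At P = 21.3, Q = 202.600.
dQ/dP = −28.
ε = (dQ/dP)(P/Q) = (-28)(21.3/202.600).
|ε| > 1, so demand is elastic at this price.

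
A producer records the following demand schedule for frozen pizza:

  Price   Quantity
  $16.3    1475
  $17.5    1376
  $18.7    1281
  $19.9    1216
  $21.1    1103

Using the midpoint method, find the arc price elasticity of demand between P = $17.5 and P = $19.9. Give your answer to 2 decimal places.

At P = 17.5, Q = 1376; at P = 19.9, Q = 1216.
ΔQ = -160, ΔP = 2.4. Midpoints: P̄ = 18.70, Q̄ = 1296.0.
ε = (ΔQ/ΔP)(P̄/Q̄) = (-160/2.4)(18.70/1296.0).

-0.96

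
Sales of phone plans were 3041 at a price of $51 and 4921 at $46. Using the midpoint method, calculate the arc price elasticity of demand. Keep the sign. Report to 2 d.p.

ΔQ = 4921 − 3041 = 1880; ΔP = 46 − 51 = -5.
Midpoints: P̄ = 48.50, Q̄ = 3981.0.
ε = (ΔQ/ΔP)(P̄/Q̄) = (1880/-5)(48.50/3981.0).

-4.58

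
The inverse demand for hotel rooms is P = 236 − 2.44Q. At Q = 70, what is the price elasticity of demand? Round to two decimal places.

-0.38

At Q = 70, P = 236 − 2.44(70) = 65.20.
dP/dQ = −2.44, so dQ/dP = 1/(−2.44) = -0.410.
ε = (dQ/dP)(P/Q) = (-0.410)(65.20/70).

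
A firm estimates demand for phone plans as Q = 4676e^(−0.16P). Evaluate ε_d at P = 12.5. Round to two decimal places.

At P = 12.5, Q = 632.828.
dQ/dP = −0.16·4676e^(−0.16P) = −0.16Q = -101.252.
ε = (dQ/dP)(P/Q) = (-101.252)(12.5/632.828).
|ε| > 1, so demand is elastic at this price.

-2.00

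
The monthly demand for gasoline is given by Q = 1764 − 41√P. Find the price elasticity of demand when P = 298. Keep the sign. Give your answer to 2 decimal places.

At P = 298, Q = 1056.230.
dQ/dP = −41/(2√P) = -1.188.
ε = (dQ/dP)(P/Q) = (-1.188)(298/1056.230).
|ε| < 1, so demand is inelastic at this price.

-0.34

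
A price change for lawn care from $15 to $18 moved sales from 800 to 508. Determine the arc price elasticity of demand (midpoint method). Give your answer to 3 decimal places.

ΔQ = 508 − 800 = -292; ΔP = 18 − 15 = 3.
Midpoints: P̄ = 16.50, Q̄ = 654.0.
ε = (ΔQ/ΔP)(P̄/Q̄) = (-292/3)(16.50/654.0).

-2.456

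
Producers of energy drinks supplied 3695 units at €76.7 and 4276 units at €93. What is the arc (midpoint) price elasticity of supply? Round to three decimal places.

ΔQ = 4276 − 3695 = 581; ΔP = 93 − 76.7 = 16.3.
Midpoints: P̄ = 84.85, Q̄ = 3985.5.
ε_s = (ΔQ/ΔP)(P̄/Q̄) = (581/16.3)(84.85/3985.5).

0.759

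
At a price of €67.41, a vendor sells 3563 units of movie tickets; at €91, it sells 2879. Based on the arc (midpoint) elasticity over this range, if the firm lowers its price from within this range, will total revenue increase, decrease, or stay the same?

decrease

Arc ε = (-684/23.59)(79.20/3221.0) ≈ -0.713.
|ε| = 0.71 < 1, so demand is inelastic. A price cut therefore reduces total revenue.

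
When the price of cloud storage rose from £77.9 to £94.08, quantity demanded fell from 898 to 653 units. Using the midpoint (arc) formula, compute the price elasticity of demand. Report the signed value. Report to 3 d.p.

-1.679

ΔQ = 653 − 898 = -245; ΔP = 94.08 − 77.9 = 16.18.
Midpoints: P̄ = 85.99, Q̄ = 775.5.
ε = (ΔQ/ΔP)(P̄/Q̄) = (-245/16.18)(85.99/775.5).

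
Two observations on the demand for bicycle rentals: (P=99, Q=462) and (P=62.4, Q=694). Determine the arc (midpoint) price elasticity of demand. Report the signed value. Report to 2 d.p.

ΔQ = 694 − 462 = 232; ΔP = 62.4 − 99 = -36.6.
Midpoints: P̄ = 80.70, Q̄ = 578.0.
ε = (ΔQ/ΔP)(P̄/Q̄) = (232/-36.6)(80.70/578.0).

-0.89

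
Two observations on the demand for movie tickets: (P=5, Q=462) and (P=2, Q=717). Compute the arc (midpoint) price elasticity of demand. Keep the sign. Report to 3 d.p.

ΔQ = 717 − 462 = 255; ΔP = 2 − 5 = -3.
Midpoints: P̄ = 3.50, Q̄ = 589.5.
ε = (ΔQ/ΔP)(P̄/Q̄) = (255/-3)(3.50/589.5).

-0.505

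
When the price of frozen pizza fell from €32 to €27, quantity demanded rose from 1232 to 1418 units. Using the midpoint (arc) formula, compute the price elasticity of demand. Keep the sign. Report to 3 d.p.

-0.828

ΔQ = 1418 − 1232 = 186; ΔP = 27 − 32 = -5.
Midpoints: P̄ = 29.50, Q̄ = 1325.0.
ε = (ΔQ/ΔP)(P̄/Q̄) = (186/-5)(29.50/1325.0).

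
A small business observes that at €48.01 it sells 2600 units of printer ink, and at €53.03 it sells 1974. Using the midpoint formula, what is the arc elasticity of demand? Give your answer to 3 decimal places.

ΔQ = 1974 − 2600 = -626; ΔP = 53.03 − 48.01 = 5.02.
Midpoints: P̄ = 50.52, Q̄ = 2287.0.
ε = (ΔQ/ΔP)(P̄/Q̄) = (-626/5.02)(50.52/2287.0).

-2.755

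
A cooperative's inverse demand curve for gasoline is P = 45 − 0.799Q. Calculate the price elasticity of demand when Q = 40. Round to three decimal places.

At Q = 40, P = 45 − 0.799(40) = 13.04.
dP/dQ = −0.799, so dQ/dP = 1/(−0.799) = -1.252.
ε = (dQ/dP)(P/Q) = (-1.252)(13.04/40).

-0.408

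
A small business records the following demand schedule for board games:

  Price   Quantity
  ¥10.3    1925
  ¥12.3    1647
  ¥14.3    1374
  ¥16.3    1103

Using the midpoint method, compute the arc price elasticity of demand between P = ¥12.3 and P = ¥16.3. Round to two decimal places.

-1.41

At P = 12.3, Q = 1647; at P = 16.3, Q = 1103.
ΔQ = -544, ΔP = 4.0. Midpoints: P̄ = 14.30, Q̄ = 1375.0.
ε = (ΔQ/ΔP)(P̄/Q̄) = (-544/4.0)(14.30/1375.0).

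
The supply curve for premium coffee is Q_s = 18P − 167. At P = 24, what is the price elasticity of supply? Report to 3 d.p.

1.630

At P = 24, Q_s = 265.
dQ_s/dP = 18.
ε_s = (dQ_s/dP)(P/Q_s) = (18)(24/265).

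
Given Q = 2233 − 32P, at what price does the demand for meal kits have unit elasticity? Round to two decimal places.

For linear demand Q = a − bP, ε = −bP/(a − bP). |ε| = 1 when bP = a − bP, i.e. P = a/(2b).
P = 2233/(2·32) = 2233/64 = 34.8906.

34.89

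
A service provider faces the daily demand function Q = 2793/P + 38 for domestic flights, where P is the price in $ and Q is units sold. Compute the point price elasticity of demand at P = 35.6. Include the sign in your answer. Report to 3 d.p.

At P = 35.6, Q = 116.455.
dQ/dP = −2793/P² = -2.204.
ε = (dQ/dP)(P/Q) = (-2.204)(35.6/116.455).
|ε| < 1, so demand is inelastic at this price.

-0.674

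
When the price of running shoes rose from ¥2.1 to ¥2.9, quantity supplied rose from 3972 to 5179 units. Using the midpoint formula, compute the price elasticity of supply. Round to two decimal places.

0.82

ΔQ = 5179 − 3972 = 1207; ΔP = 2.9 − 2.1 = 0.8.
Midpoints: P̄ = 2.50, Q̄ = 4575.5.
ε_s = (ΔQ/ΔP)(P̄/Q̄) = (1207/0.8)(2.50/4575.5).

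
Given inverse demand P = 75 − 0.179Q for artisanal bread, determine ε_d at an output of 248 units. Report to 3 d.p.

At Q = 248, P = 75 − 0.179(248) = 30.61.
dP/dQ = −0.179, so dQ/dP = 1/(−0.179) = -5.587.
ε = (dQ/dP)(P/Q) = (-5.587)(30.61/248).

-0.689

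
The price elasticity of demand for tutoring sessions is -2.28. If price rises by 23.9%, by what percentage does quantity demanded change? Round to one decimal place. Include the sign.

-54.5%

%ΔQ ≈ ε × %ΔP = (-2.28)(23.9%) = -54.49%.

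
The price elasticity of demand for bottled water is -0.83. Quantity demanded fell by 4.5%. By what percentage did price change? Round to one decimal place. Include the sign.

5.4%

%ΔP ≈ %ΔQ / ε = (-4.5%)/(-0.83) = 5.42%.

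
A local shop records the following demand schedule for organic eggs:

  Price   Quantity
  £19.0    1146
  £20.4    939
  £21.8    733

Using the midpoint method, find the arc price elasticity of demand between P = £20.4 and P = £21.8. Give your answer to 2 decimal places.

At P = 20.4, Q = 939; at P = 21.8, Q = 733.
ΔQ = -206, ΔP = 1.4. Midpoints: P̄ = 21.10, Q̄ = 836.0.
ε = (ΔQ/ΔP)(P̄/Q̄) = (-206/1.4)(21.10/836.0).

-3.71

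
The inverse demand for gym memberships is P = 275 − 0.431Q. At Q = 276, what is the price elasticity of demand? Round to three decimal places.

At Q = 276, P = 275 − 0.431(276) = 156.04.
dP/dQ = −0.431, so dQ/dP = 1/(−0.431) = -2.320.
ε = (dQ/dP)(P/Q) = (-2.320)(156.04/276).

-1.312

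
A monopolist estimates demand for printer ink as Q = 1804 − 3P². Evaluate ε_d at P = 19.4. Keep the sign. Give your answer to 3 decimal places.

-3.346

At P = 19.4, Q = 674.920.
dQ/dP = −6P = -116.400.
ε = (dQ/dP)(P/Q) = (-116.400)(19.4/674.920).
|ε| > 1, so demand is elastic at this price.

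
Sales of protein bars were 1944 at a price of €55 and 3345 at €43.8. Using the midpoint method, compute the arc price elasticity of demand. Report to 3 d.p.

-2.337

ΔQ = 3345 − 1944 = 1401; ΔP = 43.8 − 55 = -11.2.
Midpoints: P̄ = 49.40, Q̄ = 2644.5.
ε = (ΔQ/ΔP)(P̄/Q̄) = (1401/-11.2)(49.40/2644.5).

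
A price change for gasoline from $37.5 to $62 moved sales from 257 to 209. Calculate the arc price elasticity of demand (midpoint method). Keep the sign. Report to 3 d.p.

-0.418

ΔQ = 209 − 257 = -48; ΔP = 62 − 37.5 = 24.5.
Midpoints: P̄ = 49.75, Q̄ = 233.0.
ε = (ΔQ/ΔP)(P̄/Q̄) = (-48/24.5)(49.75/233.0).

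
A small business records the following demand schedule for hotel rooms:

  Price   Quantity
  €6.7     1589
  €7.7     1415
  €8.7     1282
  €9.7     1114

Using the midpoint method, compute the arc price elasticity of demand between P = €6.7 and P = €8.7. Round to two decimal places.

-0.82

At P = 6.7, Q = 1589; at P = 8.7, Q = 1282.
ΔQ = -307, ΔP = 2.0. Midpoints: P̄ = 7.70, Q̄ = 1435.5.
ε = (ΔQ/ΔP)(P̄/Q̄) = (-307/2.0)(7.70/1435.5).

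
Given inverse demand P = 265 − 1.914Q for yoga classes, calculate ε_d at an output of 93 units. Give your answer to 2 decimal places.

At Q = 93, P = 265 − 1.914(93) = 87.00.
dP/dQ = −1.914, so dQ/dP = 1/(−1.914) = -0.522.
ε = (dQ/dP)(P/Q) = (-0.522)(87.00/93).

-0.49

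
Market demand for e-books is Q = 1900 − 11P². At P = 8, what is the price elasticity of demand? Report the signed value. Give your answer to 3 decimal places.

At P = 8, Q = 1196.
dQ/dP = −22P = -176.
ε = (dQ/dP)(P/Q) = (-176)(8/1196).
|ε| > 1, so demand is elastic at this price.

-1.177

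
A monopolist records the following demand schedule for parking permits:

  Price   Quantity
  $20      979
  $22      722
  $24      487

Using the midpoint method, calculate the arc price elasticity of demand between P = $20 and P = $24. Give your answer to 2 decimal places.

At P = 20, Q = 979; at P = 24, Q = 487.
ΔQ = -492, ΔP = 4. Midpoints: P̄ = 22.00, Q̄ = 733.0.
ε = (ΔQ/ΔP)(P̄/Q̄) = (-492/4)(22.00/733.0).

-3.69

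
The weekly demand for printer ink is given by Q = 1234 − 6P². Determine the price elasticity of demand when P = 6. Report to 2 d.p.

At P = 6, Q = 1018.
dQ/dP = −12P = -72.
ε = (dQ/dP)(P/Q) = (-72)(6/1018).
|ε| < 1, so demand is inelastic at this price.

-0.42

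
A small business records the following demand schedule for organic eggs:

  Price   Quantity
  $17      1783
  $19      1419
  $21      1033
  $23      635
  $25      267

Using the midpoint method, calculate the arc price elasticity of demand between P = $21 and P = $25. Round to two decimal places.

At P = 21, Q = 1033; at P = 25, Q = 267.
ΔQ = -766, ΔP = 4. Midpoints: P̄ = 23.00, Q̄ = 650.0.
ε = (ΔQ/ΔP)(P̄/Q̄) = (-766/4)(23.00/650.0).

-6.78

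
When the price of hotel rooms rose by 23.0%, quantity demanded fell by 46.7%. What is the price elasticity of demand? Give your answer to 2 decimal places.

-2.03

ε = %ΔQ / %ΔP = (-46.7)/(23.0) = -2.030.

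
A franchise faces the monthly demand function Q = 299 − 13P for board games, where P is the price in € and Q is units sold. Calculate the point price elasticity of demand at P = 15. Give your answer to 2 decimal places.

-1.88

At P = 15, Q = 104.
dQ/dP = −13.
ε = (dQ/dP)(P/Q) = (-13)(15/104).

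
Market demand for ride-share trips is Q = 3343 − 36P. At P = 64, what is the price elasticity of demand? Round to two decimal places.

At P = 64, Q = 1039.
dQ/dP = −36.
ε = (dQ/dP)(P/Q) = (-36)(64/1039).
|ε| > 1, so demand is elastic at this price.

-2.22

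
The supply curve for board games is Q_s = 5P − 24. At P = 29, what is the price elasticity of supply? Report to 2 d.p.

1.20

At P = 29, Q_s = 121.
dQ_s/dP = 5.
ε_s = (dQ_s/dP)(P/Q_s) = (5)(29/121).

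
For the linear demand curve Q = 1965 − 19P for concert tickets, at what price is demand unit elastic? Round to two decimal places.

51.71

For linear demand Q = a − bP, ε = −bP/(a − bP). |ε| = 1 when bP = a − bP, i.e. P = a/(2b).
P = 1965/(2·19) = 1965/38 = 51.7105.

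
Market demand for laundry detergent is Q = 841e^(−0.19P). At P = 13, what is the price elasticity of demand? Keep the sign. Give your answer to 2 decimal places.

-2.47

At P = 13, Q = 71.136.
dQ/dP = −0.19·841e^(−0.19P) = −0.19Q = -13.516.
ε = (dQ/dP)(P/Q) = (-13.516)(13/71.136).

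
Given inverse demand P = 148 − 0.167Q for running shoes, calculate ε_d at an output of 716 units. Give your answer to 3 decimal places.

-0.238

At Q = 716, P = 148 − 0.167(716) = 28.43.
dP/dQ = −0.167, so dQ/dP = 1/(−0.167) = -5.988.
ε = (dQ/dP)(P/Q) = (-5.988)(28.43/716).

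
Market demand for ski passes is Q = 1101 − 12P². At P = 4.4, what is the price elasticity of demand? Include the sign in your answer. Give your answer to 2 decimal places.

-0.53

At P = 4.4, Q = 868.680.
dQ/dP = −24P = -105.600.
ε = (dQ/dP)(P/Q) = (-105.600)(4.4/868.680).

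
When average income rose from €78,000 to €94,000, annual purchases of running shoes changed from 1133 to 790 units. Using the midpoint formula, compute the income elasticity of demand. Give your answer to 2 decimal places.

ΔQ = -343, ΔI = 16000. Midpoints: Ī = 86,000, Q̄ = 961.5.
ε_I = (ΔQ/ΔI)(Ī/Q̄) = (-343/16000)(86000/961.5).
ε_I < 0, so the good is inferior.

-1.92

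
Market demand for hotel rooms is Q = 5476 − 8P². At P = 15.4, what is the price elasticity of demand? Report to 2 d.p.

At P = 15.4, Q = 3578.720.
dQ/dP = −16P = -246.400.
ε = (dQ/dP)(P/Q) = (-246.400)(15.4/3578.720).

-1.06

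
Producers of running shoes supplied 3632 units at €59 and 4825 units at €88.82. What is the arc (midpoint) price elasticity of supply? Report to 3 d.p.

ΔQ = 4825 − 3632 = 1193; ΔP = 88.82 − 59 = 29.82.
Midpoints: P̄ = 73.91, Q̄ = 4228.5.
ε_s = (ΔQ/ΔP)(P̄/Q̄) = (1193/29.82)(73.91/4228.5).

0.699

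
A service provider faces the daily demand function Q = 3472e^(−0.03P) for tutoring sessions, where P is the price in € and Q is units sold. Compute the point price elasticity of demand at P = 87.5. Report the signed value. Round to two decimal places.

At P = 87.5, Q = 251.511.
dQ/dP = −0.03·3472e^(−0.03P) = −0.03Q = -7.545.
ε = (dQ/dP)(P/Q) = (-7.545)(87.5/251.511).

-2.63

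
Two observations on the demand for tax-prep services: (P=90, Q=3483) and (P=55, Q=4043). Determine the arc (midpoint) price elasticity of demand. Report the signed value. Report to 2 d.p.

ΔQ = 4043 − 3483 = 560; ΔP = 55 − 90 = -35.
Midpoints: P̄ = 72.50, Q̄ = 3763.0.
ε = (ΔQ/ΔP)(P̄/Q̄) = (560/-35)(72.50/3763.0).

-0.31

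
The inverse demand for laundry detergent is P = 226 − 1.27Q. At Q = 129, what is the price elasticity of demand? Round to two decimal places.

-0.38

At Q = 129, P = 226 − 1.27(129) = 62.17.
dP/dQ = −1.27, so dQ/dP = 1/(−1.27) = -0.787.
ε = (dQ/dP)(P/Q) = (-0.787)(62.17/129).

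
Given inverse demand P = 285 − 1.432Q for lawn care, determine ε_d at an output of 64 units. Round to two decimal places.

At Q = 64, P = 285 − 1.432(64) = 193.35.
dP/dQ = −1.432, so dQ/dP = 1/(−1.432) = -0.698.
ε = (dQ/dP)(P/Q) = (-0.698)(193.35/64).

-2.11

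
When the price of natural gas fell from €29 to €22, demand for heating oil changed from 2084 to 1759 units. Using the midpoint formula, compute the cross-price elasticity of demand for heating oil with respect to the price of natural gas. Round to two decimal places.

ΔQ_x = 1759 − 2084 = -325; ΔP_y = 22 − 29 = -7.
Midpoints: P̄_y = 25.50, Q̄_x = 1921.5.
ε_xy = (ΔQ_x/ΔP_y)(P̄_y/Q̄_x) = (-325/-7)(25.50/1921.5).

0.62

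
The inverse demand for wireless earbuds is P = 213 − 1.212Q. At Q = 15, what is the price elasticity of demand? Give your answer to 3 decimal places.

At Q = 15, P = 213 − 1.212(15) = 194.82.
dP/dQ = −1.212, so dQ/dP = 1/(−1.212) = -0.825.
ε = (dQ/dP)(P/Q) = (-0.825)(194.82/15).

-10.716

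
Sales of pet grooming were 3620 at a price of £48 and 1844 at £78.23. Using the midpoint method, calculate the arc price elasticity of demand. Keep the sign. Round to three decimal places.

ΔQ = 1844 − 3620 = -1776; ΔP = 78.23 − 48 = 30.23.
Midpoints: P̄ = 63.12, Q̄ = 2732.0.
ε = (ΔQ/ΔP)(P̄/Q̄) = (-1776/30.23)(63.12/2732.0).

-1.357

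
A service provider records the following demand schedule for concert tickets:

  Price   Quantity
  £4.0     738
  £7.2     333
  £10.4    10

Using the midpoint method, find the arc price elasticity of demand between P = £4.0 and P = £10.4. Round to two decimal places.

-2.19

At P = 4.0, Q = 738; at P = 10.4, Q = 10.
ΔQ = -728, ΔP = 6.4. Midpoints: P̄ = 7.20, Q̄ = 374.0.
ε = (ΔQ/ΔP)(P̄/Q̄) = (-728/6.4)(7.20/374.0).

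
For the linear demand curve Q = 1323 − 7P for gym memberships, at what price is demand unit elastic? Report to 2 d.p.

For linear demand Q = a − bP, ε = −bP/(a − bP). |ε| = 1 when bP = a − bP, i.e. P = a/(2b).
P = 1323/(2·7) = 1323/14 = 94.5000.

94.50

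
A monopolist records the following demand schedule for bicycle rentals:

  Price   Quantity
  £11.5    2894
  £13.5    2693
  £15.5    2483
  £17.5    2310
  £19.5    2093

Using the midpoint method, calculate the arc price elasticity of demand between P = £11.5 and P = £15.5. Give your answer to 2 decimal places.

At P = 11.5, Q = 2894; at P = 15.5, Q = 2483.
ΔQ = -411, ΔP = 4.0. Midpoints: P̄ = 13.50, Q̄ = 2688.5.
ε = (ΔQ/ΔP)(P̄/Q̄) = (-411/4.0)(13.50/2688.5).

-0.52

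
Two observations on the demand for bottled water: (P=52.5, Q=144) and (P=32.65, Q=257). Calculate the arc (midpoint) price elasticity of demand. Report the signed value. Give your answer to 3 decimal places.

ΔQ = 257 − 144 = 113; ΔP = 32.65 − 52.5 = -19.85.
Midpoints: P̄ = 42.58, Q̄ = 200.5.
ε = (ΔQ/ΔP)(P̄/Q̄) = (113/-19.85)(42.58/200.5).

-1.209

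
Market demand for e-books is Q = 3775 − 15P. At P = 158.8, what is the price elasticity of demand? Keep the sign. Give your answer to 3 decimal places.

-1.710

At P = 158.8, Q = 1393.
dQ/dP = −15.
ε = (dQ/dP)(P/Q) = (-15)(158.8/1393).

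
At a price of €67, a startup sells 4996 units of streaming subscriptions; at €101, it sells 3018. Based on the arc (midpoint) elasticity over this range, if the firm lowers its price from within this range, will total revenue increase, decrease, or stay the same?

increase

Arc ε = (-1978/34)(84.00/4007.0) ≈ -1.220.
|ε| = 1.22 > 1, so demand is elastic. A price cut therefore raises total revenue.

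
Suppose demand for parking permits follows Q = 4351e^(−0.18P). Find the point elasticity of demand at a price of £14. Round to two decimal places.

At P = 14, Q = 350.080.
dQ/dP = −0.18·4351e^(−0.18P) = −0.18Q = -63.014.
ε = (dQ/dP)(P/Q) = (-63.014)(14/350.080).
|ε| > 1, so demand is elastic at this price.

-2.52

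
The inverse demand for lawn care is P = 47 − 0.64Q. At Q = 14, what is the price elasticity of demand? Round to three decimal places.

At Q = 14, P = 47 − 0.64(14) = 38.04.
dP/dQ = −0.64, so dQ/dP = 1/(−0.64) = -1.562.
ε = (dQ/dP)(P/Q) = (-1.562)(38.04/14).

-4.246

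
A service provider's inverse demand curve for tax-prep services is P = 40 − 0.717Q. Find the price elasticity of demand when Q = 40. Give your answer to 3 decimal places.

-0.395

At Q = 40, P = 40 − 0.717(40) = 11.32.
dP/dQ = −0.717, so dQ/dP = 1/(−0.717) = -1.395.
ε = (dQ/dP)(P/Q) = (-1.395)(11.32/40).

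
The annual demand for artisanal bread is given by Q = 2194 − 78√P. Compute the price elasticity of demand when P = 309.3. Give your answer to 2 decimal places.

At P = 309.3, Q = 822.220.
dQ/dP = −78/(2√P) = -2.218.
ε = (dQ/dP)(P/Q) = (-2.218)(309.3/822.220).
|ε| < 1, so demand is inelastic at this price.

-0.83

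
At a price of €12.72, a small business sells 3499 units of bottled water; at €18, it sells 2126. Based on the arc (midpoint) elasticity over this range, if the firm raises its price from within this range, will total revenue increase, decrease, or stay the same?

Arc ε = (-1373/5.28)(15.36/2812.5) ≈ -1.420.
|ε| = 1.42 > 1, so demand is elastic. A price rise therefore reduces total revenue.

decrease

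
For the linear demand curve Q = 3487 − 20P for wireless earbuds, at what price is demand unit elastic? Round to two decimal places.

87.18

For linear demand Q = a − bP, ε = −bP/(a − bP). |ε| = 1 when bP = a − bP, i.e. P = a/(2b).
P = 3487/(2·20) = 3487/40 = 87.1750.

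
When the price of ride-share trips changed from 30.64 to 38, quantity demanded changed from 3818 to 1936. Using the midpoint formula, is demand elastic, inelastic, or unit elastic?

Arc ε ≈ -3.050.
|ε| = 3.05 > 1.

elastic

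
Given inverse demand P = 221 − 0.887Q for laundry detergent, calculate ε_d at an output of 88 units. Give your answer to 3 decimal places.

-1.831

At Q = 88, P = 221 − 0.887(88) = 142.94.
dP/dQ = −0.887, so dQ/dP = 1/(−0.887) = -1.127.
ε = (dQ/dP)(P/Q) = (-1.127)(142.94/88).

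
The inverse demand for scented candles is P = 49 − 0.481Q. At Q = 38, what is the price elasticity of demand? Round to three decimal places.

At Q = 38, P = 49 − 0.481(38) = 30.72.
dP/dQ = −0.481, so dQ/dP = 1/(−0.481) = -2.079.
ε = (dQ/dP)(P/Q) = (-2.079)(30.72/38).

-1.681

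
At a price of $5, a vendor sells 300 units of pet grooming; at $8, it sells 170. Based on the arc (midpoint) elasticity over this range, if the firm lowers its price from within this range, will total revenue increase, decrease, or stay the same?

increase

Arc ε = (-130/3)(6.50/235.0) ≈ -1.199.
|ε| = 1.20 > 1, so demand is elastic. A price cut therefore raises total revenue.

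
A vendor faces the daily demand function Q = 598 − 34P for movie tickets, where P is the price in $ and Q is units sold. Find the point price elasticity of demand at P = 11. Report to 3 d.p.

-1.670

At P = 11, Q = 224.
dQ/dP = −34.
ε = (dQ/dP)(P/Q) = (-34)(11/224).
|ε| > 1, so demand is elastic at this price.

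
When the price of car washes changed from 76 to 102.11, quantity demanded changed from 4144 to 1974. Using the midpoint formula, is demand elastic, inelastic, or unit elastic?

elastic

Arc ε ≈ -2.420.
|ε| = 2.42 > 1.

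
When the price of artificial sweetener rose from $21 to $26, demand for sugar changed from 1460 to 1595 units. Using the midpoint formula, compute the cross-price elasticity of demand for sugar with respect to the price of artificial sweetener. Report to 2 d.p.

ΔQ_x = 1595 − 1460 = 135; ΔP_y = 26 − 21 = 5.
Midpoints: P̄_y = 23.50, Q̄_x = 1527.5.
ε_xy = (ΔQ_x/ΔP_y)(P̄_y/Q̄_x) = (135/5)(23.50/1527.5).

0.42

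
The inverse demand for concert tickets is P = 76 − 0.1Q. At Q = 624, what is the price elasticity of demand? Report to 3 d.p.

-0.218

At Q = 624, P = 76 − 0.1(624) = 13.60.
dP/dQ = −0.1, so dQ/dP = 1/(−0.1) = -10.000.
ε = (dQ/dP)(P/Q) = (-10.000)(13.60/624).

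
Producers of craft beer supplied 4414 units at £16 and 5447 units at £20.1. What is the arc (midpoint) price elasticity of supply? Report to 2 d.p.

0.92

ΔQ = 5447 − 4414 = 1033; ΔP = 20.1 − 16 = 4.1.
Midpoints: P̄ = 18.05, Q̄ = 4930.5.
ε_s = (ΔQ/ΔP)(P̄/Q̄) = (1033/4.1)(18.05/4930.5).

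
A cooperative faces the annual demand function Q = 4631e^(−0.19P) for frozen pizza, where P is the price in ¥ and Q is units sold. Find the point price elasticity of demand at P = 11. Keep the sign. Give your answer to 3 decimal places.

At P = 11, Q = 572.795.
dQ/dP = −0.19·4631e^(−0.19P) = −0.19Q = -108.831.
ε = (dQ/dP)(P/Q) = (-108.831)(11/572.795).
|ε| > 1, so demand is elastic at this price.

-2.090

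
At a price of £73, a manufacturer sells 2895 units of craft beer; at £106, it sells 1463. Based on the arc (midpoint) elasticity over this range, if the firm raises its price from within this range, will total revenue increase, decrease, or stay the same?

decrease

Arc ε = (-1432/33)(89.50/2179.0) ≈ -1.782.
|ε| = 1.78 > 1, so demand is elastic. A price rise therefore reduces total revenue.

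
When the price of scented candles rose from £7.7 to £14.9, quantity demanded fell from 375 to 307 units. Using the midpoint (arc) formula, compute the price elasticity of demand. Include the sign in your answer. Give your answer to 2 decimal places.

-0.31

ΔQ = 307 − 375 = -68; ΔP = 14.9 − 7.7 = 7.2.
Midpoints: P̄ = 11.30, Q̄ = 341.0.
ε = (ΔQ/ΔP)(P̄/Q̄) = (-68/7.2)(11.30/341.0).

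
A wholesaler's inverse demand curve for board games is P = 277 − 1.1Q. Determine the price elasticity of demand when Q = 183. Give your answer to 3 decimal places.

-0.376

At Q = 183, P = 277 − 1.1(183) = 75.70.
dP/dQ = −1.1, so dQ/dP = 1/(−1.1) = -0.909.
ε = (dQ/dP)(P/Q) = (-0.909)(75.70/183).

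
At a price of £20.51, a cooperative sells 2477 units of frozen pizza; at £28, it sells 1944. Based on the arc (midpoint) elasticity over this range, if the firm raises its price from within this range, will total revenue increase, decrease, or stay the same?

increase

Arc ε = (-533/7.49)(24.26/2210.5) ≈ -0.781.
|ε| = 0.78 < 1, so demand is inelastic. A price rise therefore raises total revenue.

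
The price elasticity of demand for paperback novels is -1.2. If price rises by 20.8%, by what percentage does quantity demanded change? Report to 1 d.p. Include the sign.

-25.0%

%ΔQ ≈ ε × %ΔP = (-1.2)(20.8%) = -24.96%.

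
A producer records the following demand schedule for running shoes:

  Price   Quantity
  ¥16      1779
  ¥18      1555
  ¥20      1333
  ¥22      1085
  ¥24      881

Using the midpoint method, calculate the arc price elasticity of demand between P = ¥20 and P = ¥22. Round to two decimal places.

-2.15

At P = 20, Q = 1333; at P = 22, Q = 1085.
ΔQ = -248, ΔP = 2. Midpoints: P̄ = 21.00, Q̄ = 1209.0.
ε = (ΔQ/ΔP)(P̄/Q̄) = (-248/2)(21.00/1209.0).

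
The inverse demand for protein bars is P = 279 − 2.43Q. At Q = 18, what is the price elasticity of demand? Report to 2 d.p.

At Q = 18, P = 279 − 2.43(18) = 235.26.
dP/dQ = −2.43, so dQ/dP = 1/(−2.43) = -0.412.
ε = (dQ/dP)(P/Q) = (-0.412)(235.26/18).

-5.38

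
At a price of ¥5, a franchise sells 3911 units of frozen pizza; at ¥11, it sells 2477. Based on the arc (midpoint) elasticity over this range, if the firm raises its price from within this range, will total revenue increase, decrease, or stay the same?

Arc ε = (-1434/6)(8.00/3194.0) ≈ -0.599.
|ε| = 0.60 < 1, so demand is inelastic. A price rise therefore raises total revenue.

increase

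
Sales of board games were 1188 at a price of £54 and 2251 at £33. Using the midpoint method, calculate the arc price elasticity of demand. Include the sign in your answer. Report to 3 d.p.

ΔQ = 2251 − 1188 = 1063; ΔP = 33 − 54 = -21.
Midpoints: P̄ = 43.50, Q̄ = 1719.5.
ε = (ΔQ/ΔP)(P̄/Q̄) = (1063/-21)(43.50/1719.5).

-1.281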